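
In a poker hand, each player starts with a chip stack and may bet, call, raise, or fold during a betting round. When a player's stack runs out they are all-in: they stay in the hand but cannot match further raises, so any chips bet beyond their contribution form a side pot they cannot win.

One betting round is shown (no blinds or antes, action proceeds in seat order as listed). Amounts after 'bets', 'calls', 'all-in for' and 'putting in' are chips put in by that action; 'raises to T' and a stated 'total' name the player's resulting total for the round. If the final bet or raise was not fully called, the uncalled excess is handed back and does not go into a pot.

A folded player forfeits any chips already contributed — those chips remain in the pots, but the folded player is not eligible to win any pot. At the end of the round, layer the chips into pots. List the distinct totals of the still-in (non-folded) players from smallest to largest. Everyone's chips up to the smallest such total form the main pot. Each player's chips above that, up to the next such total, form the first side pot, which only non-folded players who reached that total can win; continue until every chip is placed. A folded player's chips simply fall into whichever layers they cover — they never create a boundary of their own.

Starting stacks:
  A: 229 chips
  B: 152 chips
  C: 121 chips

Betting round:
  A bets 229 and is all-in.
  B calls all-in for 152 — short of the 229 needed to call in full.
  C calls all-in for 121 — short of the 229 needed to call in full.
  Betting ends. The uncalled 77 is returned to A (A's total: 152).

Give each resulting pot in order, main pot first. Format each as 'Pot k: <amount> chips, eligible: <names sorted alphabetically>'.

Pot 1: 363 chips, eligible: A, B, C
Pot 2: 62 chips, eligible: A, B

Derivation:
Contributions (after 77 returned to A): A=152, B=152, C=121
Pot levels (distinct totals of non-folded players): 121, 152
Layer 1-121: 121 each from A, B, C = 121*3 = 363 chips; eligible A, B, C
Layer 122-152: 31 each from A, B = 31*2 = 62 chips; eligible A, B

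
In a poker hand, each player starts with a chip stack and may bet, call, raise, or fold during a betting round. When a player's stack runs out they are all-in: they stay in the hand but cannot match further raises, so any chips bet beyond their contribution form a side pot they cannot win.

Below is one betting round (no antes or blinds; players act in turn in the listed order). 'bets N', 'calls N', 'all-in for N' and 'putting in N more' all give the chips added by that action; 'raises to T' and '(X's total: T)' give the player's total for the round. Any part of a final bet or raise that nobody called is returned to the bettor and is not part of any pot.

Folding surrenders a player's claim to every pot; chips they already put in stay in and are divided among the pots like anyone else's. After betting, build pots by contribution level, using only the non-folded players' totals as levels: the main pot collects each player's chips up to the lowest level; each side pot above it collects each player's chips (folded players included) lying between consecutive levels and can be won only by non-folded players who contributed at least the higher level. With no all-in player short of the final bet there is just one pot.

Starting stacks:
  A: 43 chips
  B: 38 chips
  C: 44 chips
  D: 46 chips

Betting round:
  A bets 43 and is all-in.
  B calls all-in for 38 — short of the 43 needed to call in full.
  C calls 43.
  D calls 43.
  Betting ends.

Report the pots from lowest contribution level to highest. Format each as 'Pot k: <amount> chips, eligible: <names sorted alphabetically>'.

Pot 1: 152 chips, eligible: A, B, C, D
Pot 2: 15 chips, eligible: A, C, D

Derivation:
Contributions: A=43, B=38, C=43, D=43
Pot levels (distinct totals of non-folded players): 38, 43
Layer 1-38: 38 each from A, B, C, D = 38*4 = 152 chips; eligible A, B, C, D
Layer 39-43: 5 each from A, C, D = 5*3 = 15 chips; eligible A, C, D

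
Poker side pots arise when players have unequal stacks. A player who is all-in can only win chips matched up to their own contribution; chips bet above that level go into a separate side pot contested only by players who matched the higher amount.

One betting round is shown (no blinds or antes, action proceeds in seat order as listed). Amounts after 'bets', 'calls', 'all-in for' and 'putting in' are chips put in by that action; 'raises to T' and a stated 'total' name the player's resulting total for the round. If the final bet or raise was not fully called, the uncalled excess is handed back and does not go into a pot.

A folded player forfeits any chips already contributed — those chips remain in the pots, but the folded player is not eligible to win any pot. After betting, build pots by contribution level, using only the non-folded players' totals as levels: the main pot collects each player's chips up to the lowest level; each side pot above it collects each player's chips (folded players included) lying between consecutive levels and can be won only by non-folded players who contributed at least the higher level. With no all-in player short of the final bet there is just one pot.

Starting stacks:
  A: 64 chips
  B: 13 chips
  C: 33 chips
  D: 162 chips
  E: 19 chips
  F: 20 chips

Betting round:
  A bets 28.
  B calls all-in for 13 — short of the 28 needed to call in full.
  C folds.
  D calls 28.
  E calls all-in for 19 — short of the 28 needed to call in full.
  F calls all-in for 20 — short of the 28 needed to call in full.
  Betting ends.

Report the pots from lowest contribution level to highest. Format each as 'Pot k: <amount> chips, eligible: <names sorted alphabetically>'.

Pot 1: 65 chips, eligible: A, B, D, E, F
Pot 2: 24 chips, eligible: A, D, E, F
Pot 3: 3 chips, eligible: A, D, F
Pot 4: 16 chips, eligible: A, D

Derivation:
Contributions: A=28, B=13, D=28, E=19, F=20
Folded: C
Pot levels (distinct totals of non-folded players): 13, 19, 20, 28
Layer 1-13: 13 each from A, B, D, E, F = 13*5 = 65 chips; eligible A, B, D, E, F
Layer 14-19: 6 each from A, D, E, F = 6*4 = 24 chips; eligible A, D, E, F
Layer 20-20: 1 each from A, D, F = 1*3 = 3 chips; eligible A, D, F
Layer 21-28: 8 each from A, D = 8*2 = 16 chips; eligible A, D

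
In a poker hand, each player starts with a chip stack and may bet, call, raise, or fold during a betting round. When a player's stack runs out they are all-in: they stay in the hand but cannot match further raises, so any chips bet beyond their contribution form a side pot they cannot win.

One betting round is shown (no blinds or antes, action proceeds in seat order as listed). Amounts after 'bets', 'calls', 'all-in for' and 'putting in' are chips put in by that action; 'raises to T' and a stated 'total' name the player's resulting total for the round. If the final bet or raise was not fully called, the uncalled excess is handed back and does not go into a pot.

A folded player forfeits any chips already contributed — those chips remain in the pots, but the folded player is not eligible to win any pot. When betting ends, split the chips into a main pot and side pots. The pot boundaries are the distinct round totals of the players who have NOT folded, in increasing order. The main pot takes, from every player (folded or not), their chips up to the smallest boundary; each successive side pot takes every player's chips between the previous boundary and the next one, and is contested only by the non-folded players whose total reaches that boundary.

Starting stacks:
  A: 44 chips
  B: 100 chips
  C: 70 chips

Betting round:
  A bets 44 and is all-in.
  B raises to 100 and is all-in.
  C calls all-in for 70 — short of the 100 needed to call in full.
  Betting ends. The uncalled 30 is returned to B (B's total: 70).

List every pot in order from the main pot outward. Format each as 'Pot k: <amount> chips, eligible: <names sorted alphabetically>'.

Pot 1: 132 chips, eligible: A, B, C
Pot 2: 52 chips, eligible: B, C

Derivation:
Contributions (after 30 returned to B): A=44, B=70, C=70
Pot levels (distinct totals of non-folded players): 44, 70
Layer 1-44: 44 each from A, B, C = 44*3 = 132 chips; eligible A, B, C
Layer 45-70: 26 each from B, C = 26*2 = 52 chips; eligible B, C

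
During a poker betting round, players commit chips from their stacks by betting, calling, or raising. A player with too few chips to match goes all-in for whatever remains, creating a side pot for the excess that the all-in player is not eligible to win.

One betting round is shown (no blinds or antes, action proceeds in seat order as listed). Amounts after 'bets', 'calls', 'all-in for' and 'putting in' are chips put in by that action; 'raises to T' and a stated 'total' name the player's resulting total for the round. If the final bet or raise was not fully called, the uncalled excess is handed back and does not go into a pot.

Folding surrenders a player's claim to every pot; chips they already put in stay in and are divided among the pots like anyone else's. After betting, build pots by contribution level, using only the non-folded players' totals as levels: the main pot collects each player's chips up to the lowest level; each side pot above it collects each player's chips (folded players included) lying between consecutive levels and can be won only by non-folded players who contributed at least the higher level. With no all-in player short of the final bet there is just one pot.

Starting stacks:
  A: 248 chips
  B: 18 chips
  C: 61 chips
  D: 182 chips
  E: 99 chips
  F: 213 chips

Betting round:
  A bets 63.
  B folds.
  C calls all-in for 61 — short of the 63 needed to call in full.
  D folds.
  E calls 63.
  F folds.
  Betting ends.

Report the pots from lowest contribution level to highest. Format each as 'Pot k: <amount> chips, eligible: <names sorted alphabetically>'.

Pot 1: 183 chips, eligible: A, C, E
Pot 2: 4 chips, eligible: A, E

Derivation:
Contributions: A=63, C=61, E=63
Folded: B, D, F
Pot levels (distinct totals of non-folded players): 61, 63
Layer 1-61: 61 each from A, C, E = 61*3 = 183 chips; eligible A, C, E
Layer 62-63: 2 each from A, E = 2*2 = 4 chips; eligible A, E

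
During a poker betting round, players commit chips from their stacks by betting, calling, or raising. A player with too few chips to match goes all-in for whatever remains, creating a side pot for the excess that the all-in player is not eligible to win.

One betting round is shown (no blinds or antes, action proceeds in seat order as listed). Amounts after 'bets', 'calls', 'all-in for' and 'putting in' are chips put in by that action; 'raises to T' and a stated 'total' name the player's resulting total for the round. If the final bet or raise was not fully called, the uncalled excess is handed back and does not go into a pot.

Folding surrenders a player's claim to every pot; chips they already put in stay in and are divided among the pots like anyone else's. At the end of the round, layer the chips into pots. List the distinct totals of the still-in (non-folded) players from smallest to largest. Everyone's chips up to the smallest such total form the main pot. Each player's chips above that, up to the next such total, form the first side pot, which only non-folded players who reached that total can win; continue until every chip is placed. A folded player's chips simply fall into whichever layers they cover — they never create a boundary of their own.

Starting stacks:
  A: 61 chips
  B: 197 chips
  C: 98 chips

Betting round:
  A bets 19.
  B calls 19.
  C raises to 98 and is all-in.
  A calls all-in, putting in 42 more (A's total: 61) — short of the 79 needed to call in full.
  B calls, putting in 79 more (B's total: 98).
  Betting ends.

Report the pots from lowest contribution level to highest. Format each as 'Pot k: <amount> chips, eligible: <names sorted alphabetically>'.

Pot 1: 183 chips, eligible: A, B, C
Pot 2: 74 chips, eligible: B, C

Derivation:
Contributions: A=61, B=98, C=98
Pot levels (distinct totals of non-folded players): 61, 98
Layer 1-61: 61 each from A, B, C = 61*3 = 183 chips; eligible A, B, C
Layer 62-98: 37 each from B, C = 37*2 = 74 chips; eligible B, C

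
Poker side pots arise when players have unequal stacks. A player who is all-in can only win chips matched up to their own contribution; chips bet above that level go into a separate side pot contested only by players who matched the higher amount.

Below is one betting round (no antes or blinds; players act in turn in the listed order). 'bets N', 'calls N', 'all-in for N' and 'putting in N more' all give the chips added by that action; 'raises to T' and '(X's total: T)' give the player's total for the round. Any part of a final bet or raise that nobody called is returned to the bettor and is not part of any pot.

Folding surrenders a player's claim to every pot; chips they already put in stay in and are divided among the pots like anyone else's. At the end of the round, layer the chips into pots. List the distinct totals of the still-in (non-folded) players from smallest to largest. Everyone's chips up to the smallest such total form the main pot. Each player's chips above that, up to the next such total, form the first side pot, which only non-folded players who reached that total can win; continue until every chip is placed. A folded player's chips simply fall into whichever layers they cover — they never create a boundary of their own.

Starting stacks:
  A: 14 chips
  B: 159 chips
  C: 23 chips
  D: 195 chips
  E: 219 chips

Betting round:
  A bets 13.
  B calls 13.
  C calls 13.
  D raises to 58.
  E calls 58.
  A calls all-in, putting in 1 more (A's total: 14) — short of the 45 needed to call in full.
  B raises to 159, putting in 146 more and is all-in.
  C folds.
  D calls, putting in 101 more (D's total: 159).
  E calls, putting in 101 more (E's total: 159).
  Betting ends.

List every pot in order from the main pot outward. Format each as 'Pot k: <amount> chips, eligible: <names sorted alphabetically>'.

Pot 1: 69 chips, eligible: A, B, D, E
Pot 2: 435 chips, eligible: B, D, E

Derivation:
Contributions: A=14, B=159, C=13, D=159, E=159
Folded: C
Pot levels (distinct totals of non-folded players): 14, 159
Layer 1-14: A 14 + B 14 + C 13 + D 14 + E 14 = 69 chips; eligible A, B, D, E
Layer 15-159: 145 each from B, D, E = 145*3 = 435 chips; eligible B, D, E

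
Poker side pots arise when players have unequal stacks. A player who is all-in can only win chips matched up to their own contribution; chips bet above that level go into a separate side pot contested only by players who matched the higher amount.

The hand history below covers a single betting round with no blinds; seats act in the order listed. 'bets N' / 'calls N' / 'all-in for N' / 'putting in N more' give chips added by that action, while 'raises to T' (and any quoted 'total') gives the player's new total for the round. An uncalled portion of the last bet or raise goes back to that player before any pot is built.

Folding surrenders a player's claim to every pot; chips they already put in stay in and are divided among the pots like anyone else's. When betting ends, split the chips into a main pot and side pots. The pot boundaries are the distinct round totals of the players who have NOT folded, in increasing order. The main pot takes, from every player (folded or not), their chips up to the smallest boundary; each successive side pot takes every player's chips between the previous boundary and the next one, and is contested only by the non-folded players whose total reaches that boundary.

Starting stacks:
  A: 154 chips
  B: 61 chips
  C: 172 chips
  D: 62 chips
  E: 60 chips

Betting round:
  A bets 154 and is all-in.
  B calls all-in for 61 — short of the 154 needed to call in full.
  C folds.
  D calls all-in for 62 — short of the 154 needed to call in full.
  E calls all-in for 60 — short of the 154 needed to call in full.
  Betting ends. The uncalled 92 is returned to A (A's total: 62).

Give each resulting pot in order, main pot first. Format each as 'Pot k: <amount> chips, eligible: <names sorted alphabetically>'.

Contributions (after 92 returned to A): A=62, B=61, D=62, E=60
Folded: C
Pot levels (distinct totals of non-folded players): 60, 61, 62
Layer 1-60: 60 each from A, B, D, E = 60*4 = 240 chips; eligible A, B, D, E
Layer 61-61: 1 each from A, B, D = 1*3 = 3 chips; eligible A, B, D
Layer 62-62: 1 each from A, D = 1*2 = 2 chips; eligible A, D

Pot 1: 240 chips, eligible: A, B, D, E
Pot 2: 3 chips, eligible: A, B, D
Pot 3: 2 chips, eligible: A, D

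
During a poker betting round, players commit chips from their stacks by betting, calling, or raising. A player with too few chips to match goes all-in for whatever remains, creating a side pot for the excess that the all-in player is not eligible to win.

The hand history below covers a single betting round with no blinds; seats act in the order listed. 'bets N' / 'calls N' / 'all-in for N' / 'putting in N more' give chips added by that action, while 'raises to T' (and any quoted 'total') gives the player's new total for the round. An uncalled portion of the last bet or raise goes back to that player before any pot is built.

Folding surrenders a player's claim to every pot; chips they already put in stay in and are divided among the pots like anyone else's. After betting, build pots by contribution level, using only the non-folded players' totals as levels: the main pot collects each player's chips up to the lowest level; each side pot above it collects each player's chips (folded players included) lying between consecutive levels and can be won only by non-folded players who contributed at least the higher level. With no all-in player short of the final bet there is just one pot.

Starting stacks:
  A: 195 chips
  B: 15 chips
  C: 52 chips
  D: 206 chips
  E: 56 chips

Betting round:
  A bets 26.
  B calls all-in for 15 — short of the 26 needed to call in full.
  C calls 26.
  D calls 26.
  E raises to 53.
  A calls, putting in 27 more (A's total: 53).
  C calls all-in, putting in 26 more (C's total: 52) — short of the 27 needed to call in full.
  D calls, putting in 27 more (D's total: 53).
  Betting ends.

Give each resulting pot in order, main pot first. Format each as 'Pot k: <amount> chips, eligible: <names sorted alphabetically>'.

Contributions: A=53, B=15, C=52, D=53, E=53
Pot levels (distinct totals of non-folded players): 15, 52, 53
Layer 1-15: 15 each from A, B, C, D, E = 15*5 = 75 chips; eligible A, B, C, D, E
Layer 16-52: 37 each from A, C, D, E = 37*4 = 148 chips; eligible A, C, D, E
Layer 53-53: 1 each from A, D, E = 1*3 = 3 chips; eligible A, D, E

Pot 1: 75 chips, eligible: A, B, C, D, E
Pot 2: 148 chips, eligible: A, C, D, E
Pot 3: 3 chips, eligible: A, D, E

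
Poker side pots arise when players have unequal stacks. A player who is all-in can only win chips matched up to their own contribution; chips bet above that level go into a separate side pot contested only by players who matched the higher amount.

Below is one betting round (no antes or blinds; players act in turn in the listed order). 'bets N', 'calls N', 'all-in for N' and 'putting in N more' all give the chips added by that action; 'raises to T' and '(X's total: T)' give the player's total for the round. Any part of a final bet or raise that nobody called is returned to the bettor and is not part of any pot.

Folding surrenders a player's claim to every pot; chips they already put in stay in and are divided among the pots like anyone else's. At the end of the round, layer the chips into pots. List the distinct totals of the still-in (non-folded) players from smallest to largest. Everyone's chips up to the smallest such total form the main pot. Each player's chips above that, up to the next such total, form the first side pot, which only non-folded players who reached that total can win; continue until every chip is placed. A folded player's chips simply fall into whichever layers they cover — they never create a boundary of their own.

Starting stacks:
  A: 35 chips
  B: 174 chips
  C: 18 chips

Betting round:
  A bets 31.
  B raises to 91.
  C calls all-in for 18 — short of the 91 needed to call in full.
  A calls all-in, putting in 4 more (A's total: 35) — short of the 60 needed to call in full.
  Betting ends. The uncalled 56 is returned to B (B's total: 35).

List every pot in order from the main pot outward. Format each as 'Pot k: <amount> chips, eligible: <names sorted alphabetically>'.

Contributions (after 56 returned to B): A=35, B=35, C=18
Pot levels (distinct totals of non-folded players): 18, 35
Layer 1-18: 18 each from A, B, C = 18*3 = 54 chips; eligible A, B, C
Layer 19-35: 17 each from A, B = 17*2 = 34 chips; eligible A, B

Pot 1: 54 chips, eligible: A, B, C
Pot 2: 34 chips, eligible: A, B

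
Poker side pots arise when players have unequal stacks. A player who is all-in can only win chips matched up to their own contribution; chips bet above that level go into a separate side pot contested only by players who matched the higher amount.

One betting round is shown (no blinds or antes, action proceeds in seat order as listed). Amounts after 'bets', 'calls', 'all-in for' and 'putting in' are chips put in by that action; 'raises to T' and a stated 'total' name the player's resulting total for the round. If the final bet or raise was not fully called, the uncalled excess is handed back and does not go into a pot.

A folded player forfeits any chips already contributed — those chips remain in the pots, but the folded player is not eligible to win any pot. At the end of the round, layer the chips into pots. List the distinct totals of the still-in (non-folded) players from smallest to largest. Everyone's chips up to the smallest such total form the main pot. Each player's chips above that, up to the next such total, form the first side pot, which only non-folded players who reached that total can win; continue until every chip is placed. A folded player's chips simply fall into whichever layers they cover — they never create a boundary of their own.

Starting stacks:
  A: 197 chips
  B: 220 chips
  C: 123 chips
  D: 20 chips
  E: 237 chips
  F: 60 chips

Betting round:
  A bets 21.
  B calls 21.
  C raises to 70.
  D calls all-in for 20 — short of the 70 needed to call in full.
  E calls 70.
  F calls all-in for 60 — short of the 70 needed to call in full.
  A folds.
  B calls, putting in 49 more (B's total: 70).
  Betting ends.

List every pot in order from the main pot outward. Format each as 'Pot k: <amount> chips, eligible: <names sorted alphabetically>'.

Pot 1: 120 chips, eligible: B, C, D, E, F
Pot 2: 161 chips, eligible: B, C, E, F
Pot 3: 30 chips, eligible: B, C, E

Derivation:
Contributions: A=21, B=70, C=70, D=20, E=70, F=60
Folded: A
Pot levels (distinct totals of non-folded players): 20, 60, 70
Layer 1-20: 20 each from A, B, C, D, E, F = 20*6 = 120 chips; eligible B, C, D, E, F
Layer 21-60: A 1 + B 40 + C 40 + E 40 + F 40 = 161 chips; eligible B, C, E, F
Layer 61-70: 10 each from B, C, E = 10*3 = 30 chips; eligible B, C, E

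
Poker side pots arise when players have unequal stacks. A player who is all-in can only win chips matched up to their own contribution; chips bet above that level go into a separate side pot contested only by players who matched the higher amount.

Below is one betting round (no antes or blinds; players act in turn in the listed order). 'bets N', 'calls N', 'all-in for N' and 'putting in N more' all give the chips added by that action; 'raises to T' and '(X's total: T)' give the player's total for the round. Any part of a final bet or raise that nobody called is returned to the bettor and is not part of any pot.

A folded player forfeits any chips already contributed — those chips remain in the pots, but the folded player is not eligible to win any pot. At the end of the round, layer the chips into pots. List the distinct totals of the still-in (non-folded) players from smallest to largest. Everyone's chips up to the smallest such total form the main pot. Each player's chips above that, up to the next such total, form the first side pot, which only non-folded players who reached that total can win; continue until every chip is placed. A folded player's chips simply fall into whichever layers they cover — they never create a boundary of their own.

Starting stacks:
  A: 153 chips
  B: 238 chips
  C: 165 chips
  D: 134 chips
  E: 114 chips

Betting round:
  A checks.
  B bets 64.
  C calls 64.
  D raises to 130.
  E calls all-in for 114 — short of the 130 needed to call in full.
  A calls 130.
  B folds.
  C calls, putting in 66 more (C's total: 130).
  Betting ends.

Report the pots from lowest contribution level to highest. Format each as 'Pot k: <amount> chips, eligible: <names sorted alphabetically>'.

Pot 1: 520 chips, eligible: A, C, D, E
Pot 2: 48 chips, eligible: A, C, D

Derivation:
Contributions: A=130, B=64, C=130, D=130, E=114
Folded: B
Pot levels (distinct totals of non-folded players): 114, 130
Layer 1-114: A 114 + B 64 + C 114 + D 114 + E 114 = 520 chips; eligible A, C, D, E
Layer 115-130: 16 each from A, C, D = 16*3 = 48 chips; eligible A, C, D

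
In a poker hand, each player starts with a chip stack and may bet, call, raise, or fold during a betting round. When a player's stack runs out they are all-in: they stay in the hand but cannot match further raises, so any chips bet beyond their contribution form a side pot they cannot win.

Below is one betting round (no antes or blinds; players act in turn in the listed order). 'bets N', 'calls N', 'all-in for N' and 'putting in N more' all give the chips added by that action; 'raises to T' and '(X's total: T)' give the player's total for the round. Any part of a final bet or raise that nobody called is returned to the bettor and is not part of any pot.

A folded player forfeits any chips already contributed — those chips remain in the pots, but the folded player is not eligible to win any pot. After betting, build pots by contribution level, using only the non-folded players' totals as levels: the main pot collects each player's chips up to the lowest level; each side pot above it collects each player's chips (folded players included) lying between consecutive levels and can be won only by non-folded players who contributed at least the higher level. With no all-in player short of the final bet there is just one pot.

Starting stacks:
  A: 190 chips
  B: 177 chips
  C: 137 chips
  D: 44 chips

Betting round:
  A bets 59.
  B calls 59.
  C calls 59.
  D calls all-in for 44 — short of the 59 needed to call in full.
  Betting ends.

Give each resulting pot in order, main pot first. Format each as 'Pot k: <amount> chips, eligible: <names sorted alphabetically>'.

Contributions: A=59, B=59, C=59, D=44
Pot levels (distinct totals of non-folded players): 44, 59
Layer 1-44: 44 each from A, B, C, D = 44*4 = 176 chips; eligible A, B, C, D
Layer 45-59: 15 each from A, B, C = 15*3 = 45 chips; eligible A, B, C

Pot 1: 176 chips, eligible: A, B, C, D
Pot 2: 45 chips, eligible: A, B, C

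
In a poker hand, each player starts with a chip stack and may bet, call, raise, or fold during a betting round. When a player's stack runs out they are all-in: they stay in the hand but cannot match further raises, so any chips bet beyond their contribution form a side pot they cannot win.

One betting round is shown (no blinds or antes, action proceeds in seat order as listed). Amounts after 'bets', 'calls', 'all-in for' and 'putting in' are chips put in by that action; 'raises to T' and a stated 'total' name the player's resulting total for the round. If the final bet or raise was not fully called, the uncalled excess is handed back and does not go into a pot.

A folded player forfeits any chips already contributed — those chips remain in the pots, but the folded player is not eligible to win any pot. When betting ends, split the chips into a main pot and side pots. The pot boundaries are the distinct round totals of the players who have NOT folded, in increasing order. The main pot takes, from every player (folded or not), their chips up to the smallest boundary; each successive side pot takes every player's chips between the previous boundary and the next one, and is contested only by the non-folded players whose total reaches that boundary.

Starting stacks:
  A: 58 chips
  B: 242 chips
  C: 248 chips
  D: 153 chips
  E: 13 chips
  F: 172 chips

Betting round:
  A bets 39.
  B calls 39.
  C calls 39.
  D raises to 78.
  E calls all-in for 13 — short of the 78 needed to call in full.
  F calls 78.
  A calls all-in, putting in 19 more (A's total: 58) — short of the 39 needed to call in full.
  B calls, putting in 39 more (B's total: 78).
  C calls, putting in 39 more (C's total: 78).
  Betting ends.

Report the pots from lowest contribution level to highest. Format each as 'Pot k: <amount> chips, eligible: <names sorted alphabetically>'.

Pot 1: 78 chips, eligible: A, B, C, D, E, F
Pot 2: 225 chips, eligible: A, B, C, D, F
Pot 3: 80 chips, eligible: B, C, D, F

Derivation:
Contributions: A=58, B=78, C=78, D=78, E=13, F=78
Pot levels (distinct totals of non-folded players): 13, 58, 78
Layer 1-13: 13 each from A, B, C, D, E, F = 13*6 = 78 chips; eligible A, B, C, D, E, F
Layer 14-58: 45 each from A, B, C, D, F = 45*5 = 225 chips; eligible A, B, C, D, F
Layer 59-78: 20 each from B, C, D, F = 20*4 = 80 chips; eligible B, C, D, F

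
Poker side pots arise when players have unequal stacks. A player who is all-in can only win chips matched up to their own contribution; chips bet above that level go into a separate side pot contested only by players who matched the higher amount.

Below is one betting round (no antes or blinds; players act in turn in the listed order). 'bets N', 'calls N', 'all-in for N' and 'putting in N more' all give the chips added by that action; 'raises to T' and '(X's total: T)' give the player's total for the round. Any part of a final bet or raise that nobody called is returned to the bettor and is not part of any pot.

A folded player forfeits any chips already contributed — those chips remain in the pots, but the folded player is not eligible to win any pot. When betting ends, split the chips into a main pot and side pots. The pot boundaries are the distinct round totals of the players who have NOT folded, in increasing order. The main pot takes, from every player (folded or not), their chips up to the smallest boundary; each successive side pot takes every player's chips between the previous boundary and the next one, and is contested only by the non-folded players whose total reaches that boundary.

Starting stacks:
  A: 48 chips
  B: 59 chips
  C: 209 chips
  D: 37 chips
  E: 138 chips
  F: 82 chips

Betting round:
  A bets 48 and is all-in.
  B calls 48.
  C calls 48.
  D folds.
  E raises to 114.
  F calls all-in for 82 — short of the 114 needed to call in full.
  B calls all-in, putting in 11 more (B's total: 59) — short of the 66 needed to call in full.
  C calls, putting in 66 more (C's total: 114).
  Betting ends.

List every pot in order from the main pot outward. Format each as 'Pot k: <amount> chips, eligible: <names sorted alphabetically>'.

Pot 1: 240 chips, eligible: A, B, C, E, F
Pot 2: 44 chips, eligible: B, C, E, F
Pot 3: 69 chips, eligible: C, E, F
Pot 4: 64 chips, eligible: C, E

Derivation:
Contributions: A=48, B=59, C=114, E=114, F=82
Folded: D
Pot levels (distinct totals of non-folded players): 48, 59, 82, 114
Layer 1-48: 48 each from A, B, C, E, F = 48*5 = 240 chips; eligible A, B, C, E, F
Layer 49-59: 11 each from B, C, E, F = 11*4 = 44 chips; eligible B, C, E, F
Layer 60-82: 23 each from C, E, F = 23*3 = 69 chips; eligible C, E, F
Layer 83-114: 32 each from C, E = 32*2 = 64 chips; eligible C, E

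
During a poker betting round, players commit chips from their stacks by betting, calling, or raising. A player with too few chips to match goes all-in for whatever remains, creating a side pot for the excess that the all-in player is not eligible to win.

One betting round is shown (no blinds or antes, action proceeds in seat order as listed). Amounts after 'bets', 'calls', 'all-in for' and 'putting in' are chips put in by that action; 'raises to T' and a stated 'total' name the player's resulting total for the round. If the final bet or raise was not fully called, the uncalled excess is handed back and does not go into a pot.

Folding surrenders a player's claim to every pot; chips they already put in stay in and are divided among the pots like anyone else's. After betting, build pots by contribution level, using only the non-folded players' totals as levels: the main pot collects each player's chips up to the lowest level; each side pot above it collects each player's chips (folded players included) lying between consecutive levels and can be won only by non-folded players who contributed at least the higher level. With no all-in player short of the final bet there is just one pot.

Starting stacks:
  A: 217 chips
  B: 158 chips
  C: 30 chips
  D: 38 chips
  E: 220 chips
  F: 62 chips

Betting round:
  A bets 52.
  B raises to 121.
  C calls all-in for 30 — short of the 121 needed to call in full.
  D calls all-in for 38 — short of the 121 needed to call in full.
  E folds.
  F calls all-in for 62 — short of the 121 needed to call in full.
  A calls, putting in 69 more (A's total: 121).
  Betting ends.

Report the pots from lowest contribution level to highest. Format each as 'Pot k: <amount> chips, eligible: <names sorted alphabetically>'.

Contributions: A=121, B=121, C=30, D=38, F=62
Folded: E
Pot levels (distinct totals of non-folded players): 30, 38, 62, 121
Layer 1-30: 30 each from A, B, C, D, F = 30*5 = 150 chips; eligible A, B, C, D, F
Layer 31-38: 8 each from A, B, D, F = 8*4 = 32 chips; eligible A, B, D, F
Layer 39-62: 24 each from A, B, F = 24*3 = 72 chips; eligible A, B, F
Layer 63-121: 59 each from A, B = 59*2 = 118 chips; eligible A, B

Pot 1: 150 chips, eligible: A, B, C, D, F
Pot 2: 32 chips, eligible: A, B, D, F
Pot 3: 72 chips, eligible: A, B, F
Pot 4: 118 chips, eligible: A, B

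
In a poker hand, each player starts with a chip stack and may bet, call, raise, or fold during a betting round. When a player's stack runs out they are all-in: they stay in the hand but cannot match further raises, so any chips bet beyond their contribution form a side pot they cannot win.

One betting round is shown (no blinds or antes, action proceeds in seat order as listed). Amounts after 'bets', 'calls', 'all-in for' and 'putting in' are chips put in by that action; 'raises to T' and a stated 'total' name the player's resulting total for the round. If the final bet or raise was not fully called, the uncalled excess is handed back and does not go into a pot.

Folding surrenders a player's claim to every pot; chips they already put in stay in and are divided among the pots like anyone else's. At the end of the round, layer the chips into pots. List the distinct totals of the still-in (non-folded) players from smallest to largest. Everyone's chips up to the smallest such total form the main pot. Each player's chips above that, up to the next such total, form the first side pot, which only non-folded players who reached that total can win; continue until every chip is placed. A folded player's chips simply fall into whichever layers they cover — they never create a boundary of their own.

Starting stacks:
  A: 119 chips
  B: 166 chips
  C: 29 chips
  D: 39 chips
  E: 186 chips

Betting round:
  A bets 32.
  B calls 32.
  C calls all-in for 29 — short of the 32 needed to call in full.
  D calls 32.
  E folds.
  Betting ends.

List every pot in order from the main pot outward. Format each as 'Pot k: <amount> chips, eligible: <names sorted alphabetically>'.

Pot 1: 116 chips, eligible: A, B, C, D
Pot 2: 9 chips, eligible: A, B, D

Derivation:
Contributions: A=32, B=32, C=29, D=32
Folded: E
Pot levels (distinct totals of non-folded players): 29, 32
Layer 1-29: 29 each from A, B, C, D = 29*4 = 116 chips; eligible A, B, C, D
Layer 30-32: 3 each from A, B, D = 3*3 = 9 chips; eligible A, B, D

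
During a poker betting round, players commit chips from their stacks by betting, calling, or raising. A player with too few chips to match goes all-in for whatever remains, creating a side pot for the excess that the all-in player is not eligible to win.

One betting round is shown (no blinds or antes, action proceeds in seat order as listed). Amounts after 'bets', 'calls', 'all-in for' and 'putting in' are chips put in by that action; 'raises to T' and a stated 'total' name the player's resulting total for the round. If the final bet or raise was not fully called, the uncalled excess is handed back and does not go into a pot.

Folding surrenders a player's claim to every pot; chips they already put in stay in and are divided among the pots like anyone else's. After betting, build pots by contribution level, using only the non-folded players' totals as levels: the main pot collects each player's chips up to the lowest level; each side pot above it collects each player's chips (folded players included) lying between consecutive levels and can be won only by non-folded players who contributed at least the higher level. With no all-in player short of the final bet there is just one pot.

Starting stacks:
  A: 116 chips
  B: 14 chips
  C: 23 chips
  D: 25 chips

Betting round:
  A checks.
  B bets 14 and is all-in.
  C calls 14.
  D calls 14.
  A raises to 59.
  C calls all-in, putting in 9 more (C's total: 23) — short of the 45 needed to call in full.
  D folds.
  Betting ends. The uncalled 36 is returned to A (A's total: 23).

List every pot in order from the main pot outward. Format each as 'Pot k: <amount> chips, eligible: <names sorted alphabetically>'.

Contributions (after 36 returned to A): A=23, B=14, C=23, D=14
Folded: D
Pot levels (distinct totals of non-folded players): 14, 23
Layer 1-14: 14 each from A, B, C, D = 14*4 = 56 chips; eligible A, B, C
Layer 15-23: 9 each from A, C = 9*2 = 18 chips; eligible A, C

Pot 1: 56 chips, eligible: A, B, C
Pot 2: 18 chips, eligible: A, C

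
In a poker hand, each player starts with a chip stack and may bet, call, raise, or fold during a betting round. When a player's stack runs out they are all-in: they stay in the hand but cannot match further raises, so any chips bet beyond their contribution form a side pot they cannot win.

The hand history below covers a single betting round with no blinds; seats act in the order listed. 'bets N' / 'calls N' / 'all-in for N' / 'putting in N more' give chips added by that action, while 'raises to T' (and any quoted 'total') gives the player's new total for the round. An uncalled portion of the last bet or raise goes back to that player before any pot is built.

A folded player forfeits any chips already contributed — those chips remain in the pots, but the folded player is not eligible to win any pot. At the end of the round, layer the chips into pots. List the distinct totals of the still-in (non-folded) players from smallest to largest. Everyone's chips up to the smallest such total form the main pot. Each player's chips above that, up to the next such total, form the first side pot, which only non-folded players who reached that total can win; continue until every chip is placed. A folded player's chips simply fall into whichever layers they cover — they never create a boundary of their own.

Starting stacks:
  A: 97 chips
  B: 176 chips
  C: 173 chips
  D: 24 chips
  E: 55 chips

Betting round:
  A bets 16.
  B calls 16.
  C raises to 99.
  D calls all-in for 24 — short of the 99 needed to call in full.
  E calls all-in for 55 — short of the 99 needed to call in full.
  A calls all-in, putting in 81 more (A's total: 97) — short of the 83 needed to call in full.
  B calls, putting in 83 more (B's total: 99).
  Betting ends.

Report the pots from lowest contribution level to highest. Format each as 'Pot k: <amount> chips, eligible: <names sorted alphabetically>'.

Pot 1: 120 chips, eligible: A, B, C, D, E
Pot 2: 124 chips, eligible: A, B, C, E
Pot 3: 126 chips, eligible: A, B, C
Pot 4: 4 chips, eligible: B, C

Derivation:
Contributions: A=97, B=99, C=99, D=24, E=55
Pot levels (distinct totals of non-folded players): 24, 55, 97, 99
Layer 1-24: 24 each from A, B, C, D, E = 24*5 = 120 chips; eligible A, B, C, D, E
Layer 25-55: 31 each from A, B, C, E = 31*4 = 124 chips; eligible A, B, C, E
Layer 56-97: 42 each from A, B, C = 42*3 = 126 chips; eligible A, B, C
Layer 98-99: 2 each from B, C = 2*2 = 4 chips; eligible B, C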